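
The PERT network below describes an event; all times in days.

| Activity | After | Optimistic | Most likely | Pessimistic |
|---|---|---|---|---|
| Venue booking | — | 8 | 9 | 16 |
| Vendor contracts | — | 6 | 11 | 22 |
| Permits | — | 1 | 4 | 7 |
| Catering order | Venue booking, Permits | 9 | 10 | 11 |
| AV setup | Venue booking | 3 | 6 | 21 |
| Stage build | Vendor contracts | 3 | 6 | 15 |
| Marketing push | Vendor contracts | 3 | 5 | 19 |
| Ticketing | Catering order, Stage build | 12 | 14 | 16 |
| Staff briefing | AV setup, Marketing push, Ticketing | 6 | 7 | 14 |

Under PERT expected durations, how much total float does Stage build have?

te_Venue booking = (8 + 4·9 + 16)/6 = 60/6 = 10
te_Vendor contracts = (6 + 4·11 + 22)/6 = 72/6 = 12
te_Permits = (1 + 4·4 + 7)/6 = 24/6 = 4
te_Catering order = (9 + 4·10 + 11)/6 = 60/6 = 10
te_AV setup = (3 + 4·6 + 21)/6 = 48/6 = 8
te_Stage build = (3 + 4·6 + 15)/6 = 42/6 = 7
te_Marketing push = (3 + 4·5 + 19)/6 = 42/6 = 7
te_Ticketing = (12 + 4·14 + 16)/6 = 84/6 = 14
te_Staff briefing = (6 + 4·7 + 14)/6 = 48/6 = 8

Forward pass:
ES_Venue booking = 0; EF_Venue booking = 10
ES_Vendor contracts = 0; EF_Vendor contracts = 12
ES_Permits = 0; EF_Permits = 4
ES_Catering order = max(EF_Venue booking=10, EF_Permits=4) = 10; EF_Catering order = 10+10 = 20
ES_AV setup = 10; EF_AV setup = 10+8 = 18
ES_Stage build = 12; EF_Stage build = 12+7 = 19
ES_Marketing push = 12; EF_Marketing push = 12+7 = 19
ES_Ticketing = max(EF_Catering order=20, EF_Stage build=19) = 20; EF_Ticketing = 20+14 = 34
ES_Staff briefing = max(EF_AV setup=18, EF_Marketing push=19, EF_Ticketing=34) = 34; EF_Staff briefing = 34+8 = 42
Expected project duration μ = 42 days. Critical path: Venue booking → Catering order → Ticketing → Staff briefing.

Backward pass:
LF_Staff briefing = 42; LS_Staff briefing = 42−8 = 34
LF_Ticketing = LS_Staff briefing = 34; LS_Ticketing = 34−14 = 20
LF_Marketing push = LS_Staff briefing = 34; LS_Marketing push = 34−7 = 27
LF_Stage build = LS_Ticketing = 20; LS_Stage build = 20−7 = 13
LF_AV setup = LS_Staff briefing = 34; LS_AV setup = 34−8 = 26
LF_Catering order = LS_Ticketing = 20; LS_Catering order = 20−10 = 10
LF_Permits = LS_Catering order = 10; LS_Permits = 10−4 = 6
LF_Vendor contracts = min(LS_Stage build=13, LS_Marketing push=27) = 13; LS_Vendor contracts = 13−12 = 1
LF_Venue booking = min(LS_Catering order=10, LS_AV setup=26) = 10; LS_Venue booking = 10−10 = 0
Slack_Stage build = LS_Stage build − ES_Stage build = 13 − 12 = 1

1 days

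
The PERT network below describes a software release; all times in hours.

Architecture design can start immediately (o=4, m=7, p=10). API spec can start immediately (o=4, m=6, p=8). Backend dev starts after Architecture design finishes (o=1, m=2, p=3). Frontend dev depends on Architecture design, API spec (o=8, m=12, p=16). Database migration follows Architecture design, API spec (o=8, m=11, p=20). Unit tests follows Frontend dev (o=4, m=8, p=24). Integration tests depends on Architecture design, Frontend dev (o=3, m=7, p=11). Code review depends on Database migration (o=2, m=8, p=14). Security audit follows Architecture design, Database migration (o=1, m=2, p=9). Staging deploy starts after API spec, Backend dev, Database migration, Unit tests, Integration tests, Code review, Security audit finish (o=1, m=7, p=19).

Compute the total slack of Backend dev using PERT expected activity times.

te_Architecture design = (4 + 4·7 + 10)/6 = 42/6 = 7
te_API spec = (4 + 4·6 + 8)/6 = 36/6 = 6
te_Backend dev = (1 + 4·2 + 3)/6 = 12/6 = 2
te_Frontend dev = (8 + 4·12 + 16)/6 = 72/6 = 12
te_Database migration = (8 + 4·11 + 20)/6 = 72/6 = 12
te_Unit tests = (4 + 4·8 + 24)/6 = 60/6 = 10
te_Integration tests = (3 + 4·7 + 11)/6 = 42/6 = 7
te_Code review = (2 + 4·8 + 14)/6 = 48/6 = 8
te_Security audit = (1 + 4·2 + 9)/6 = 18/6 = 3
te_Staging deploy = (1 + 4·7 + 19)/6 = 48/6 = 8

Forward pass:
ES_Architecture design = 0; EF_Architecture design = 7
ES_API spec = 0; EF_API spec = 6
ES_Backend dev = 7; EF_Backend dev = 7+2 = 9
ES_Frontend dev = max(EF_Architecture design=7, EF_API spec=6) = 7; EF_Frontend dev = 7+12 = 19
ES_Database migration = max(EF_Architecture design=7, EF_API spec=6) = 7; EF_Database migration = 7+12 = 19
ES_Unit tests = 19; EF_Unit tests = 19+10 = 29
ES_Integration tests = max(EF_Architecture design=7, EF_Frontend dev=19) = 19; EF_Integration tests = 19+7 = 26
ES_Code review = 19; EF_Code review = 19+8 = 27
ES_Security audit = max(EF_Architecture design=7, EF_Database migration=19) = 19; EF_Security audit = 19+3 = 22
ES_Staging deploy = max(EF_API spec=6, EF_Backend dev=9, EF_Database migration=19, EF_Unit tests=29, EF_Integration tests=26, EF_Code review=27, EF_Security audit=22) = 29; EF_Staging deploy = 29+8 = 37
Expected project duration μ = 37 hours. Critical path: Architecture design → Frontend dev → Unit tests → Staging deploy.

Backward pass:
LF_Staging deploy = 37; LS_Staging deploy = 37−8 = 29
LF_Security audit = LS_Staging deploy = 29; LS_Security audit = 29−3 = 26
LF_Code review = LS_Staging deploy = 29; LS_Code review = 29−8 = 21
LF_Integration tests = LS_Staging deploy = 29; LS_Integration tests = 29−7 = 22
LF_Unit tests = LS_Staging deploy = 29; LS_Unit tests = 29−10 = 19
LF_Database migration = min(LS_Code review=21, LS_Security audit=26, LS_Staging deploy=29) = 21; LS_Database migration = 21−12 = 9
LF_Frontend dev = min(LS_Unit tests=19, LS_Integration tests=22) = 19; LS_Frontend dev = 19−12 = 7
LF_Backend dev = LS_Staging deploy = 29; LS_Backend dev = 29−2 = 27
LF_API spec = min(LS_Frontend dev=7, LS_Database migration=9, LS_Staging deploy=29) = 7; LS_API spec = 7−6 = 1
LF_Architecture design = min(LS_Backend dev=27, LS_Frontend dev=7, LS_Database migration=9, LS_Integration tests=22, LS_Security audit=26) = 7; LS_Architecture design = 7−7 = 0
Slack_Backend dev = LS_Backend dev − ES_Backend dev = 27 − 7 = 20

20 hours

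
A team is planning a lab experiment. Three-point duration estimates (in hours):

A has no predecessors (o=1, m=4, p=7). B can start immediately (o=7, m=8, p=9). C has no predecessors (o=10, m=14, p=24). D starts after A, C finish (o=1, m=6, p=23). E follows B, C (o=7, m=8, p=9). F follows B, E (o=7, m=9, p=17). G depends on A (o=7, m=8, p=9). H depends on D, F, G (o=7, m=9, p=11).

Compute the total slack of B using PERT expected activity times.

7 hours

te_A = (1 + 4·4 + 7)/6 = 24/6 = 4
te_B = (7 + 4·8 + 9)/6 = 48/6 = 8
te_C = (10 + 4·14 + 24)/6 = 90/6 = 15
te_D = (1 + 4·6 + 23)/6 = 48/6 = 8
te_E = (7 + 4·8 + 9)/6 = 48/6 = 8
te_F = (7 + 4·9 + 17)/6 = 60/6 = 10
te_G = (7 + 4·8 + 9)/6 = 48/6 = 8
te_H = (7 + 4·9 + 11)/6 = 54/6 = 9

Forward pass:
ES_A = 0; EF_A = 4
ES_B = 0; EF_B = 8
ES_C = 0; EF_C = 15
ES_D = max(EF_A=4, EF_C=15) = 15; EF_D = 15+8 = 23
ES_E = max(EF_B=8, EF_C=15) = 15; EF_E = 15+8 = 23
ES_F = max(EF_B=8, EF_E=23) = 23; EF_F = 23+10 = 33
ES_G = 4; EF_G = 4+8 = 12
ES_H = max(EF_D=23, EF_F=33, EF_G=12) = 33; EF_H = 33+9 = 42
Expected project duration μ = 42 hours. Critical path: C → E → F → H.

Backward pass:
LF_H = 42; LS_H = 42−9 = 33
LF_G = LS_H = 33; LS_G = 33−8 = 25
LF_F = LS_H = 33; LS_F = 33−10 = 23
LF_E = LS_F = 23; LS_E = 23−8 = 15
LF_D = LS_H = 33; LS_D = 33−8 = 25
LF_C = min(LS_D=25, LS_E=15) = 15; LS_C = 15−15 = 0
LF_B = min(LS_E=15, LS_F=23) = 15; LS_B = 15−8 = 7
LF_A = min(LS_D=25, LS_G=25) = 25; LS_A = 25−4 = 21
Slack_B = LS_B − ES_B = 7 − 0 = 7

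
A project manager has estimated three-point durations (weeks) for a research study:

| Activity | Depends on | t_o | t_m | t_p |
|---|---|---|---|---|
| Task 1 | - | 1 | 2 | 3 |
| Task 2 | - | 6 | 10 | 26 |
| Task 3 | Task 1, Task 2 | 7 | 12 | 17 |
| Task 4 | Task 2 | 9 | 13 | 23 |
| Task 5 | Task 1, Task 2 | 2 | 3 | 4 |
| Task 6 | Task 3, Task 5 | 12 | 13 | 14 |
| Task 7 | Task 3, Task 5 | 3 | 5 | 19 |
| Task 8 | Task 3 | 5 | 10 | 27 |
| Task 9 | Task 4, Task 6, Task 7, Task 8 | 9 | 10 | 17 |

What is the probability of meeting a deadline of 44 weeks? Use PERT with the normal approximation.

te_Task 1 = (1 + 4·2 + 3)/6 = 12/6 = 2; σ²_Task 1 = ((3−1)/6)² = 0.111
te_Task 2 = (6 + 4·10 + 26)/6 = 72/6 = 12; σ²_Task 2 = ((26−6)/6)² = 11.111
te_Task 3 = (7 + 4·12 + 17)/6 = 72/6 = 12; σ²_Task 3 = ((17−7)/6)² = 2.778
te_Task 4 = (9 + 4·13 + 23)/6 = 84/6 = 14; σ²_Task 4 = ((23−9)/6)² = 5.444
te_Task 5 = (2 + 4·3 + 4)/6 = 18/6 = 3; σ²_Task 5 = ((4−2)/6)² = 0.111
te_Task 6 = (12 + 4·13 + 14)/6 = 78/6 = 13; σ²_Task 6 = ((14−12)/6)² = 0.111
te_Task 7 = (3 + 4·5 + 19)/6 = 42/6 = 7; σ²_Task 7 = ((19−3)/6)² = 7.111
te_Task 8 = (5 + 4·10 + 27)/6 = 72/6 = 12; σ²_Task 8 = ((27−5)/6)² = 13.444
te_Task 9 = (9 + 4·10 + 17)/6 = 66/6 = 11; σ²_Task 9 = ((17−9)/6)² = 1.778

Forward pass:
ES_Task 1 = 0; EF_Task 1 = 2
ES_Task 2 = 0; EF_Task 2 = 12
ES_Task 3 = max(EF_Task 1=2, EF_Task 2=12) = 12; EF_Task 3 = 12+12 = 24
ES_Task 4 = 12; EF_Task 4 = 12+14 = 26
ES_Task 5 = max(EF_Task 1=2, EF_Task 2=12) = 12; EF_Task 5 = 12+3 = 15
ES_Task 6 = max(EF_Task 3=24, EF_Task 5=15) = 24; EF_Task 6 = 24+13 = 37
ES_Task 7 = max(EF_Task 3=24, EF_Task 5=15) = 24; EF_Task 7 = 24+7 = 31
ES_Task 8 = 24; EF_Task 8 = 24+12 = 36
ES_Task 9 = max(EF_Task 4=26, EF_Task 6=37, EF_Task 7=31, EF_Task 8=36) = 37; EF_Task 9 = 37+11 = 48
Expected project duration μ = 48 weeks. Critical path: Task 2 → Task 3 → Task 6 → Task 9.

Variance along critical path = 11.111 + 2.778 + 0.111 + 1.778 = 15.778; σ = √15.778 = 3.972 weeks.
Z = (44 − 48) / 3.972 = -1.007
P(T ≤ 44) = Φ(-1.007) ≈ 0.157

0.157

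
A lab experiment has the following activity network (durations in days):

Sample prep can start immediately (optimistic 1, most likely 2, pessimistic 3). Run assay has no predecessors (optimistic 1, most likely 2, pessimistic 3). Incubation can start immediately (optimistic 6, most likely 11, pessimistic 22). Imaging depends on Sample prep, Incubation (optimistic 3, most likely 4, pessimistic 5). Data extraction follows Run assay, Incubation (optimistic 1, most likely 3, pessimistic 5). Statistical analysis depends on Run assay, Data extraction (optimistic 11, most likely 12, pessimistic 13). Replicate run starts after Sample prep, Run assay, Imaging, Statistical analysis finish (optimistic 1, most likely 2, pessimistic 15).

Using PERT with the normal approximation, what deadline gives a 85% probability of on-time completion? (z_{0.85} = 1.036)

te_Sample prep = (1 + 4·2 + 3)/6 = 12/6 = 2; σ²_Sample prep = ((3−1)/6)² = 0.111
te_Run assay = (1 + 4·2 + 3)/6 = 12/6 = 2; σ²_Run assay = ((3−1)/6)² = 0.111
te_Incubation = (6 + 4·11 + 22)/6 = 72/6 = 12; σ²_Incubation = ((22−6)/6)² = 7.111
te_Imaging = (3 + 4·4 + 5)/6 = 24/6 = 4; σ²_Imaging = ((5−3)/6)² = 0.111
te_Data extraction = (1 + 4·3 + 5)/6 = 18/6 = 3; σ²_Data extraction = ((5−1)/6)² = 0.444
te_Statistical analysis = (11 + 4·12 + 13)/6 = 72/6 = 12; σ²_Statistical analysis = ((13−11)/6)² = 0.111
te_Replicate run = (1 + 4·2 + 15)/6 = 24/6 = 4; σ²_Replicate run = ((15−1)/6)² = 5.444

Forward pass:
ES_Sample prep = 0; EF_Sample prep = 2
ES_Run assay = 0; EF_Run assay = 2
ES_Incubation = 0; EF_Incubation = 12
ES_Imaging = max(EF_Sample prep=2, EF_Incubation=12) = 12; EF_Imaging = 12+4 = 16
ES_Data extraction = max(EF_Run assay=2, EF_Incubation=12) = 12; EF_Data extraction = 12+3 = 15
ES_Statistical analysis = max(EF_Run assay=2, EF_Data extraction=15) = 15; EF_Statistical analysis = 15+12 = 27
ES_Replicate run = max(EF_Sample prep=2, EF_Run assay=2, EF_Imaging=16, EF_Statistical analysis=27) = 27; EF_Replicate run = 27+4 = 31
Expected project duration μ = 31 days. Critical path: Incubation → Data extraction → Statistical analysis → Replicate run.

Variance along critical path = 7.111 + 0.444 + 0.111 + 5.444 = 13.111; σ = 3.621 days.
D = μ + z·σ = 31 + 1.036·3.621 = 34.8 days

34.8 days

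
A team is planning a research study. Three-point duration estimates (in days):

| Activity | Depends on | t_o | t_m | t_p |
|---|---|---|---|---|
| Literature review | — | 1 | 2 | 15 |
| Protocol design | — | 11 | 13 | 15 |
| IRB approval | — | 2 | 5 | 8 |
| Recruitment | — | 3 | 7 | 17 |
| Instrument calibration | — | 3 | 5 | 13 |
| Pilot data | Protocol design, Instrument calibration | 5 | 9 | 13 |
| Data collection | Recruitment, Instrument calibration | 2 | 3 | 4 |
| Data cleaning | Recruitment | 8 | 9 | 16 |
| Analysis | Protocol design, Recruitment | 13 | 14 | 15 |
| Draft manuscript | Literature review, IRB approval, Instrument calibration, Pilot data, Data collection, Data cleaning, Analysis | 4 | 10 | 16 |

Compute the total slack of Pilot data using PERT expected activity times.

5 days

te_Literature review = (1 + 4·2 + 15)/6 = 24/6 = 4
te_Protocol design = (11 + 4·13 + 15)/6 = 78/6 = 13
te_IRB approval = (2 + 4·5 + 8)/6 = 30/6 = 5
te_Recruitment = (3 + 4·7 + 17)/6 = 48/6 = 8
te_Instrument calibration = (3 + 4·5 + 13)/6 = 36/6 = 6
te_Pilot data = (5 + 4·9 + 13)/6 = 54/6 = 9
te_Data collection = (2 + 4·3 + 4)/6 = 18/6 = 3
te_Data cleaning = (8 + 4·9 + 16)/6 = 60/6 = 10
te_Analysis = (13 + 4·14 + 15)/6 = 84/6 = 14
te_Draft manuscript = (4 + 4·10 + 16)/6 = 60/6 = 10

Forward pass:
ES_Literature review = 0; EF_Literature review = 4
ES_Protocol design = 0; EF_Protocol design = 13
ES_IRB approval = 0; EF_IRB approval = 5
ES_Recruitment = 0; EF_Recruitment = 8
ES_Instrument calibration = 0; EF_Instrument calibration = 6
ES_Pilot data = max(EF_Protocol design=13, EF_Instrument calibration=6) = 13; EF_Pilot data = 13+9 = 22
ES_Data collection = max(EF_Recruitment=8, EF_Instrument calibration=6) = 8; EF_Data collection = 8+3 = 11
ES_Data cleaning = 8; EF_Data cleaning = 8+10 = 18
ES_Analysis = max(EF_Protocol design=13, EF_Recruitment=8) = 13; EF_Analysis = 13+14 = 27
ES_Draft manuscript = max(EF_Literature review=4, EF_IRB approval=5, EF_Instrument calibration=6, EF_Pilot data=22, EF_Data collection=11, EF_Data cleaning=18, EF_Analysis=27) = 27; EF_Draft manuscript = 27+10 = 37
Expected project duration μ = 37 days. Critical path: Protocol design → Analysis → Draft manuscript.

Backward pass:
LF_Draft manuscript = 37; LS_Draft manuscript = 37−10 = 27
LF_Analysis = LS_Draft manuscript = 27; LS_Analysis = 27−14 = 13
LF_Data cleaning = LS_Draft manuscript = 27; LS_Data cleaning = 27−10 = 17
LF_Data collection = LS_Draft manuscript = 27; LS_Data collection = 27−3 = 24
LF_Pilot data = LS_Draft manuscript = 27; LS_Pilot data = 27−9 = 18
LF_Instrument calibration = min(LS_Pilot data=18, LS_Data collection=24, LS_Draft manuscript=27) = 18; LS_Instrument calibration = 18−6 = 12
LF_Recruitment = min(LS_Data collection=24, LS_Data cleaning=17, LS_Analysis=13) = 13; LS_Recruitment = 13−8 = 5
LF_IRB approval = LS_Draft manuscript = 27; LS_IRB approval = 27−5 = 22
LF_Protocol design = min(LS_Pilot data=18, LS_Analysis=13) = 13; LS_Protocol design = 13−13 = 0
LF_Literature review = LS_Draft manuscript = 27; LS_Literature review = 27−4 = 23
Slack_Pilot data = LS_Pilot data − ES_Pilot data = 18 − 13 = 5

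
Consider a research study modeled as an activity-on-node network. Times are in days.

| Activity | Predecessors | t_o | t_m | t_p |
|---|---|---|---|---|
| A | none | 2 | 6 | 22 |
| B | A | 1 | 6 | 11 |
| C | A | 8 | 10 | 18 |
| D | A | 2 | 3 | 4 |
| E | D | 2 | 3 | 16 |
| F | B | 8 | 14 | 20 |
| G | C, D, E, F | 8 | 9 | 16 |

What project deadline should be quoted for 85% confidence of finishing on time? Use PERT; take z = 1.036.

42.6 days

te_A = (2 + 4·6 + 22)/6 = 48/6 = 8; σ²_A = ((22−2)/6)² = 11.111
te_B = (1 + 4·6 + 11)/6 = 36/6 = 6; σ²_B = ((11−1)/6)² = 2.778
te_C = (8 + 4·10 + 18)/6 = 66/6 = 11; σ²_C = ((18−8)/6)² = 2.778
te_D = (2 + 4·3 + 4)/6 = 18/6 = 3; σ²_D = ((4−2)/6)² = 0.111
te_E = (2 + 4·3 + 16)/6 = 30/6 = 5; σ²_E = ((16−2)/6)² = 5.444
te_F = (8 + 4·14 + 20)/6 = 84/6 = 14; σ²_F = ((20−8)/6)² = 4.000
te_G = (8 + 4·9 + 16)/6 = 60/6 = 10; σ²_G = ((16−8)/6)² = 1.778

Forward pass:
ES_A = 0; EF_A = 8
ES_B = 8; EF_B = 8+6 = 14
ES_C = 8; EF_C = 8+11 = 19
ES_D = 8; EF_D = 8+3 = 11
ES_E = 11; EF_E = 11+5 = 16
ES_F = 14; EF_F = 14+14 = 28
ES_G = max(EF_C=19, EF_D=11, EF_E=16, EF_F=28) = 28; EF_G = 28+10 = 38
Expected project duration μ = 38 days. Critical path: A → B → F → G.

Variance along critical path = 11.111 + 2.778 + 4.000 + 1.778 = 19.667; σ = 4.435 days.
D = μ + z·σ = 38 + 1.036·4.435 = 42.6 days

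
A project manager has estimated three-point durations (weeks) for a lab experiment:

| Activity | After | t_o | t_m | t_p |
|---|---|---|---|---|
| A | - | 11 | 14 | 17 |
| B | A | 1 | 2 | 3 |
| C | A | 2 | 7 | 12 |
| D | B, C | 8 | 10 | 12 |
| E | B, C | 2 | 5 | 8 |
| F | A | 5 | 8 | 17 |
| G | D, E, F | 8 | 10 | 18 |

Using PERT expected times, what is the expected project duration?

te_A = (11 + 4·14 + 17)/6 = 84/6 = 14
te_B = (1 + 4·2 + 3)/6 = 12/6 = 2
te_C = (2 + 4·7 + 12)/6 = 42/6 = 7
te_D = (8 + 4·10 + 12)/6 = 60/6 = 10
te_E = (2 + 4·5 + 8)/6 = 30/6 = 5
te_F = (5 + 4·8 + 17)/6 = 54/6 = 9
te_G = (8 + 4·10 + 18)/6 = 66/6 = 11

Forward pass:
ES_A = 0; EF_A = 14
ES_B = 14; EF_B = 14+2 = 16
ES_C = 14; EF_C = 14+7 = 21
ES_D = max(EF_B=16, EF_C=21) = 21; EF_D = 21+10 = 31
ES_E = max(EF_B=16, EF_C=21) = 21; EF_E = 21+5 = 26
ES_F = 14; EF_F = 14+9 = 23
ES_G = max(EF_D=31, EF_E=26, EF_F=23) = 31; EF_G = 31+11 = 42
Expected project duration μ = 42 weeks. Critical path: A → C → D → G.

42 weeks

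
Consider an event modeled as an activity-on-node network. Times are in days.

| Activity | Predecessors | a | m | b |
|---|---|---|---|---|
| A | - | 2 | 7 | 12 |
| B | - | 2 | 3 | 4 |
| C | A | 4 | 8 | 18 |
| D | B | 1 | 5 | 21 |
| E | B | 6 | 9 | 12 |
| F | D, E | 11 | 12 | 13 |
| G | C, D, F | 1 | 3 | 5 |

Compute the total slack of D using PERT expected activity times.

te_A = (2 + 4·7 + 12)/6 = 42/6 = 7
te_B = (2 + 4·3 + 4)/6 = 18/6 = 3
te_C = (4 + 4·8 + 18)/6 = 54/6 = 9
te_D = (1 + 4·5 + 21)/6 = 42/6 = 7
te_E = (6 + 4·9 + 12)/6 = 54/6 = 9
te_F = (11 + 4·12 + 13)/6 = 72/6 = 12
te_G = (1 + 4·3 + 5)/6 = 18/6 = 3

Forward pass:
ES_A = 0; EF_A = 7
ES_B = 0; EF_B = 3
ES_C = 7; EF_C = 7+9 = 16
ES_D = 3; EF_D = 3+7 = 10
ES_E = 3; EF_E = 3+9 = 12
ES_F = max(EF_D=10, EF_E=12) = 12; EF_F = 12+12 = 24
ES_G = max(EF_C=16, EF_D=10, EF_F=24) = 24; EF_G = 24+3 = 27
Expected project duration μ = 27 days. Critical path: B → E → F → G.

Backward pass:
LF_G = 27; LS_G = 27−3 = 24
LF_F = LS_G = 24; LS_F = 24−12 = 12
LF_E = LS_F = 12; LS_E = 12−9 = 3
LF_D = min(LS_F=12, LS_G=24) = 12; LS_D = 12−7 = 5
LF_C = LS_G = 24; LS_C = 24−9 = 15
LF_B = min(LS_D=5, LS_E=3) = 3; LS_B = 3−3 = 0
LF_A = LS_C = 15; LS_A = 15−7 = 8
Slack_D = LS_D − ES_D = 5 − 3 = 2

2 days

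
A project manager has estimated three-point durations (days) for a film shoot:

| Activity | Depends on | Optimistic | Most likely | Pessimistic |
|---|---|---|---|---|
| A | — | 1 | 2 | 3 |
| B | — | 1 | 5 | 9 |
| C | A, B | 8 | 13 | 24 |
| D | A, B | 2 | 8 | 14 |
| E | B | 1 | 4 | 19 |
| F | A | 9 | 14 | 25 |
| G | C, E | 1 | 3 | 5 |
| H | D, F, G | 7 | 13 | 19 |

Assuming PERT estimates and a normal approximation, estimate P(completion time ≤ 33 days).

0.292

te_A = (1 + 4·2 + 3)/6 = 12/6 = 2; σ²_A = ((3−1)/6)² = 0.111
te_B = (1 + 4·5 + 9)/6 = 30/6 = 5; σ²_B = ((9−1)/6)² = 1.778
te_C = (8 + 4·13 + 24)/6 = 84/6 = 14; σ²_C = ((24−8)/6)² = 7.111
te_D = (2 + 4·8 + 14)/6 = 48/6 = 8; σ²_D = ((14−2)/6)² = 4.000
te_E = (1 + 4·4 + 19)/6 = 36/6 = 6; σ²_E = ((19−1)/6)² = 9.000
te_F = (9 + 4·14 + 25)/6 = 90/6 = 15; σ²_F = ((25−9)/6)² = 7.111
te_G = (1 + 4·3 + 5)/6 = 18/6 = 3; σ²_G = ((5−1)/6)² = 0.444
te_H = (7 + 4·13 + 19)/6 = 78/6 = 13; σ²_H = ((19−7)/6)² = 4.000

Forward pass:
ES_A = 0; EF_A = 2
ES_B = 0; EF_B = 5
ES_C = max(EF_A=2, EF_B=5) = 5; EF_C = 5+14 = 19
ES_D = max(EF_A=2, EF_B=5) = 5; EF_D = 5+8 = 13
ES_E = 5; EF_E = 5+6 = 11
ES_F = 2; EF_F = 2+15 = 17
ES_G = max(EF_C=19, EF_E=11) = 19; EF_G = 19+3 = 22
ES_H = max(EF_D=13, EF_F=17, EF_G=22) = 22; EF_H = 22+13 = 35
Expected project duration μ = 35 days. Critical path: B → C → G → H.

Variance along critical path = 1.778 + 7.111 + 0.444 + 4.000 = 13.333; σ = √13.333 = 3.651 days.
Z = (33 − 35) / 3.651 = -0.548
P(T ≤ 33) = Φ(-0.548) ≈ 0.292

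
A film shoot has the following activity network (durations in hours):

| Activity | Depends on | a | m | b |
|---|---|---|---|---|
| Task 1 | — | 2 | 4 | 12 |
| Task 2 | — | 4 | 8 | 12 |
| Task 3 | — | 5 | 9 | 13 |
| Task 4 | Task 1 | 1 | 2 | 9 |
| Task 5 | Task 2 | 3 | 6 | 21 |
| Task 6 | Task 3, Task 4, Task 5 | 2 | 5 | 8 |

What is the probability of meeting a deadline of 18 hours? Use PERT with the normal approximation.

0.191

te_Task 1 = (2 + 4·4 + 12)/6 = 30/6 = 5; σ²_Task 1 = ((12−2)/6)² = 2.778
te_Task 2 = (4 + 4·8 + 12)/6 = 48/6 = 8; σ²_Task 2 = ((12−4)/6)² = 1.778
te_Task 3 = (5 + 4·9 + 13)/6 = 54/6 = 9; σ²_Task 3 = ((13−5)/6)² = 1.778
te_Task 4 = (1 + 4·2 + 9)/6 = 18/6 = 3; σ²_Task 4 = ((9−1)/6)² = 1.778
te_Task 5 = (3 + 4·6 + 21)/6 = 48/6 = 8; σ²_Task 5 = ((21−3)/6)² = 9.000
te_Task 6 = (2 + 4·5 + 8)/6 = 30/6 = 5; σ²_Task 6 = ((8−2)/6)² = 1.000

Forward pass:
ES_Task 1 = 0; EF_Task 1 = 5
ES_Task 2 = 0; EF_Task 2 = 8
ES_Task 3 = 0; EF_Task 3 = 9
ES_Task 4 = 5; EF_Task 4 = 5+3 = 8
ES_Task 5 = 8; EF_Task 5 = 8+8 = 16
ES_Task 6 = max(EF_Task 3=9, EF_Task 4=8, EF_Task 5=16) = 16; EF_Task 6 = 16+5 = 21
Expected project duration μ = 21 hours. Critical path: Task 2 → Task 5 → Task 6.

Variance along critical path = 1.778 + 9.000 + 1.000 = 11.778; σ = √11.778 = 3.432 hours.
Z = (18 − 21) / 3.432 = -0.874
P(T ≤ 18) = Φ(-0.874) ≈ 0.191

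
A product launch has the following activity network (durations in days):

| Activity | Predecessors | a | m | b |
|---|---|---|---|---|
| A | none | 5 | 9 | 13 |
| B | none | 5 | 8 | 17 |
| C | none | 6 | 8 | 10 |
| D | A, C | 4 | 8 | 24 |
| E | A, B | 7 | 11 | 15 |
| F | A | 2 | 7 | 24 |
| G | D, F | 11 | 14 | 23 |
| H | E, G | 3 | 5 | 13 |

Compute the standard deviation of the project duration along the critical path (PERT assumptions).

te_A = (5 + 4·9 + 13)/6 = 54/6 = 9; σ²_A = ((13−5)/6)² = 1.778
te_B = (5 + 4·8 + 17)/6 = 54/6 = 9; σ²_B = ((17−5)/6)² = 4.000
te_C = (6 + 4·8 + 10)/6 = 48/6 = 8; σ²_C = ((10−6)/6)² = 0.444
te_D = (4 + 4·8 + 24)/6 = 60/6 = 10; σ²_D = ((24−4)/6)² = 11.111
te_E = (7 + 4·11 + 15)/6 = 66/6 = 11; σ²_E = ((15−7)/6)² = 1.778
te_F = (2 + 4·7 + 24)/6 = 54/6 = 9; σ²_F = ((24−2)/6)² = 13.444
te_G = (11 + 4·14 + 23)/6 = 90/6 = 15; σ²_G = ((23−11)/6)² = 4.000
te_H = (3 + 4·5 + 13)/6 = 36/6 = 6; σ²_H = ((13−3)/6)² = 2.778

Forward pass:
ES_A = 0; EF_A = 9
ES_B = 0; EF_B = 9
ES_C = 0; EF_C = 8
ES_D = max(EF_A=9, EF_C=8) = 9; EF_D = 9+10 = 19
ES_E = max(EF_A=9, EF_B=9) = 9; EF_E = 9+11 = 20
ES_F = 9; EF_F = 9+9 = 18
ES_G = max(EF_D=19, EF_F=18) = 19; EF_G = 19+15 = 34
ES_H = max(EF_E=20, EF_G=34) = 34; EF_H = 34+6 = 40
Expected project duration μ = 40 days. Critical path: A → D → G → H.

Variance along critical path = 1.778 + 11.111 + 4.000 + 2.778 = 19.667
σ = √19.667 = 4.435 days

4.43 days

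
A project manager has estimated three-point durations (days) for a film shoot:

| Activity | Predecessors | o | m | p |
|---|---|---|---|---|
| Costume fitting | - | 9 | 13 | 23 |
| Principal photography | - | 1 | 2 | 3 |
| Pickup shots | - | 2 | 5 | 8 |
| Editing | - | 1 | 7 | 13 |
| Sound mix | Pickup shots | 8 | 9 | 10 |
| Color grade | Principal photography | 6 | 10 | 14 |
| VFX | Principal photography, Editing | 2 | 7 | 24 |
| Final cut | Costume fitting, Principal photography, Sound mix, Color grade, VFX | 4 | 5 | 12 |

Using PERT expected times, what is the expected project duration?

te_Costume fitting = (9 + 4·13 + 23)/6 = 84/6 = 14
te_Principal photography = (1 + 4·2 + 3)/6 = 12/6 = 2
te_Pickup shots = (2 + 4·5 + 8)/6 = 30/6 = 5
te_Editing = (1 + 4·7 + 13)/6 = 42/6 = 7
te_Sound mix = (8 + 4·9 + 10)/6 = 54/6 = 9
te_Color grade = (6 + 4·10 + 14)/6 = 60/6 = 10
te_VFX = (2 + 4·7 + 24)/6 = 54/6 = 9
te_Final cut = (4 + 4·5 + 12)/6 = 36/6 = 6

Forward pass:
ES_Costume fitting = 0; EF_Costume fitting = 14
ES_Principal photography = 0; EF_Principal photography = 2
ES_Pickup shots = 0; EF_Pickup shots = 5
ES_Editing = 0; EF_Editing = 7
ES_Sound mix = 5; EF_Sound mix = 5+9 = 14
ES_Color grade = 2; EF_Color grade = 2+10 = 12
ES_VFX = max(EF_Principal photography=2, EF_Editing=7) = 7; EF_VFX = 7+9 = 16
ES_Final cut = max(EF_Costume fitting=14, EF_Principal photography=2, EF_Sound mix=14, EF_Color grade=12, EF_VFX=16) = 16; EF_Final cut = 16+6 = 22
Expected project duration μ = 22 days. Critical path: Editing → VFX → Final cut.

22 days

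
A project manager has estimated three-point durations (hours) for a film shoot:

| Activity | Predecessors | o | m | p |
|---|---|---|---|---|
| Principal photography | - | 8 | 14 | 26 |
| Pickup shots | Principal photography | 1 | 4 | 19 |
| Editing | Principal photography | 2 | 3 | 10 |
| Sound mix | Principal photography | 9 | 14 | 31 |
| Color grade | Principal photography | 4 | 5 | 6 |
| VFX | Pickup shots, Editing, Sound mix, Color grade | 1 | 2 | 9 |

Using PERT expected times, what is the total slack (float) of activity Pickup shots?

10 hours

te_Principal photography = (8 + 4·14 + 26)/6 = 90/6 = 15
te_Pickup shots = (1 + 4·4 + 19)/6 = 36/6 = 6
te_Editing = (2 + 4·3 + 10)/6 = 24/6 = 4
te_Sound mix = (9 + 4·14 + 31)/6 = 96/6 = 16
te_Color grade = (4 + 4·5 + 6)/6 = 30/6 = 5
te_VFX = (1 + 4·2 + 9)/6 = 18/6 = 3

Forward pass:
ES_Principal photography = 0; EF_Principal photography = 15
ES_Pickup shots = 15; EF_Pickup shots = 15+6 = 21
ES_Editing = 15; EF_Editing = 15+4 = 19
ES_Sound mix = 15; EF_Sound mix = 15+16 = 31
ES_Color grade = 15; EF_Color grade = 15+5 = 20
ES_VFX = max(EF_Pickup shots=21, EF_Editing=19, EF_Sound mix=31, EF_Color grade=20) = 31; EF_VFX = 31+3 = 34
Expected project duration μ = 34 hours. Critical path: Principal photography → Sound mix → VFX.

Backward pass:
LF_VFX = 34; LS_VFX = 34−3 = 31
LF_Color grade = LS_VFX = 31; LS_Color grade = 31−5 = 26
LF_Sound mix = LS_VFX = 31; LS_Sound mix = 31−16 = 15
LF_Editing = LS_VFX = 31; LS_Editing = 31−4 = 27
LF_Pickup shots = LS_VFX = 31; LS_Pickup shots = 31−6 = 25
LF_Principal photography = min(LS_Pickup shots=25, LS_Editing=27, LS_Sound mix=15, LS_Color grade=26) = 15; LS_Principal photography = 15−15 = 0
Slack_Pickup shots = LS_Pickup shots − ES_Pickup shots = 25 − 15 = 10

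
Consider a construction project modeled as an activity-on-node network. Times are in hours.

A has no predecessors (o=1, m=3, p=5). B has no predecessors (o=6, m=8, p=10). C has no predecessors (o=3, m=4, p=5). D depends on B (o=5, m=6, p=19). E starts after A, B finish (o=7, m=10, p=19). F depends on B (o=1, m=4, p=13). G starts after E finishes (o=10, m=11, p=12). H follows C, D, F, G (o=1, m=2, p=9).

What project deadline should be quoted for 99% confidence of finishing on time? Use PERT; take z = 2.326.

38.9 hours

te_A = (1 + 4·3 + 5)/6 = 18/6 = 3; σ²_A = ((5−1)/6)² = 0.444
te_B = (6 + 4·8 + 10)/6 = 48/6 = 8; σ²_B = ((10−6)/6)² = 0.444
te_C = (3 + 4·4 + 5)/6 = 24/6 = 4; σ²_C = ((5−3)/6)² = 0.111
te_D = (5 + 4·6 + 19)/6 = 48/6 = 8; σ²_D = ((19−5)/6)² = 5.444
te_E = (7 + 4·10 + 19)/6 = 66/6 = 11; σ²_E = ((19−7)/6)² = 4.000
te_F = (1 + 4·4 + 13)/6 = 30/6 = 5; σ²_F = ((13−1)/6)² = 4.000
te_G = (10 + 4·11 + 12)/6 = 66/6 = 11; σ²_G = ((12−10)/6)² = 0.111
te_H = (1 + 4·2 + 9)/6 = 18/6 = 3; σ²_H = ((9−1)/6)² = 1.778

Forward pass:
ES_A = 0; EF_A = 3
ES_B = 0; EF_B = 8
ES_C = 0; EF_C = 4
ES_D = 8; EF_D = 8+8 = 16
ES_E = max(EF_A=3, EF_B=8) = 8; EF_E = 8+11 = 19
ES_F = 8; EF_F = 8+5 = 13
ES_G = 19; EF_G = 19+11 = 30
ES_H = max(EF_C=4, EF_D=16, EF_F=13, EF_G=30) = 30; EF_H = 30+3 = 33
Expected project duration μ = 33 hours. Critical path: B → E → G → H.

Variance along critical path = 0.444 + 4.000 + 0.111 + 1.778 = 6.333; σ = 2.517 hours.
D = μ + z·σ = 33 + 2.326·2.517 = 38.9 hours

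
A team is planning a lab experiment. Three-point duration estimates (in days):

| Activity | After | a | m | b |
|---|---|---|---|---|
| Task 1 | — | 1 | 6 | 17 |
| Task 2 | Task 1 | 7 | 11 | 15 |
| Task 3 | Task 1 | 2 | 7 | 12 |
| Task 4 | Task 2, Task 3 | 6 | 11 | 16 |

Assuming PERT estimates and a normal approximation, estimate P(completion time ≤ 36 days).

0.980

te_Task 1 = (1 + 4·6 + 17)/6 = 42/6 = 7; σ²_Task 1 = ((17−1)/6)² = 7.111
te_Task 2 = (7 + 4·11 + 15)/6 = 66/6 = 11; σ²_Task 2 = ((15−7)/6)² = 1.778
te_Task 3 = (2 + 4·7 + 12)/6 = 42/6 = 7; σ²_Task 3 = ((12−2)/6)² = 2.778
te_Task 4 = (6 + 4·11 + 16)/6 = 66/6 = 11; σ²_Task 4 = ((16−6)/6)² = 2.778

Forward pass:
ES_Task 1 = 0; EF_Task 1 = 7
ES_Task 2 = 7; EF_Task 2 = 7+11 = 18
ES_Task 3 = 7; EF_Task 3 = 7+7 = 14
ES_Task 4 = max(EF_Task 2=18, EF_Task 3=14) = 18; EF_Task 4 = 18+11 = 29
Expected project duration μ = 29 days. Critical path: Task 1 → Task 2 → Task 4.

Variance along critical path = 7.111 + 1.778 + 2.778 = 11.667; σ = √11.667 = 3.416 days.
Z = (36 − 29) / 3.416 = 2.049
P(T ≤ 36) = Φ(2.049) ≈ 0.980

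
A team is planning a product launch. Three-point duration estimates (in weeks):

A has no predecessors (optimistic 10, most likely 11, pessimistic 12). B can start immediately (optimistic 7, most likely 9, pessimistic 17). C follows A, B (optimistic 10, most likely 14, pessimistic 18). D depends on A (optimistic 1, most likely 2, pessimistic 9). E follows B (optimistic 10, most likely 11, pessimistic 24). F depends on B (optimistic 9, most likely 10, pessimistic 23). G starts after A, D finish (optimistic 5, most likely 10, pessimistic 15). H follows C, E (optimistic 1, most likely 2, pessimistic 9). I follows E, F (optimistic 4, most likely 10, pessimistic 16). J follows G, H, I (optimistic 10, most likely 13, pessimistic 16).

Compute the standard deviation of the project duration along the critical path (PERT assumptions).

3.64 weeks

te_A = (10 + 4·11 + 12)/6 = 66/6 = 11; σ²_A = ((12−10)/6)² = 0.111
te_B = (7 + 4·9 + 17)/6 = 60/6 = 10; σ²_B = ((17−7)/6)² = 2.778
te_C = (10 + 4·14 + 18)/6 = 84/6 = 14; σ²_C = ((18−10)/6)² = 1.778
te_D = (1 + 4·2 + 9)/6 = 18/6 = 3; σ²_D = ((9−1)/6)² = 1.778
te_E = (10 + 4·11 + 24)/6 = 78/6 = 13; σ²_E = ((24−10)/6)² = 5.444
te_F = (9 + 4·10 + 23)/6 = 72/6 = 12; σ²_F = ((23−9)/6)² = 5.444
te_G = (5 + 4·10 + 15)/6 = 60/6 = 10; σ²_G = ((15−5)/6)² = 2.778
te_H = (1 + 4·2 + 9)/6 = 18/6 = 3; σ²_H = ((9−1)/6)² = 1.778
te_I = (4 + 4·10 + 16)/6 = 60/6 = 10; σ²_I = ((16−4)/6)² = 4.000
te_J = (10 + 4·13 + 16)/6 = 78/6 = 13; σ²_J = ((16−10)/6)² = 1.000

Forward pass:
ES_A = 0; EF_A = 11
ES_B = 0; EF_B = 10
ES_C = max(EF_A=11, EF_B=10) = 11; EF_C = 11+14 = 25
ES_D = 11; EF_D = 11+3 = 14
ES_E = 10; EF_E = 10+13 = 23
ES_F = 10; EF_F = 10+12 = 22
ES_G = max(EF_A=11, EF_D=14) = 14; EF_G = 14+10 = 24
ES_H = max(EF_C=25, EF_E=23) = 25; EF_H = 25+3 = 28
ES_I = max(EF_E=23, EF_F=22) = 23; EF_I = 23+10 = 33
ES_J = max(EF_G=24, EF_H=28, EF_I=33) = 33; EF_J = 33+13 = 46
Expected project duration μ = 46 weeks. Critical path: B → E → I → J.

Variance along critical path = 2.778 + 5.444 + 4.000 + 1.000 = 13.222
σ = √13.222 = 3.636 weeks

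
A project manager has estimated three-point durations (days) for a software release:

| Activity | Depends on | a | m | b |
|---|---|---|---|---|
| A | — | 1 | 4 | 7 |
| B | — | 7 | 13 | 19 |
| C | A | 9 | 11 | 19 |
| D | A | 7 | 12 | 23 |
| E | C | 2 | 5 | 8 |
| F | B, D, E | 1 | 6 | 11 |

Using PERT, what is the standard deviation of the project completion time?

2.75 days

te_A = (1 + 4·4 + 7)/6 = 24/6 = 4; σ²_A = ((7−1)/6)² = 1.000
te_B = (7 + 4·13 + 19)/6 = 78/6 = 13; σ²_B = ((19−7)/6)² = 4.000
te_C = (9 + 4·11 + 19)/6 = 72/6 = 12; σ²_C = ((19−9)/6)² = 2.778
te_D = (7 + 4·12 + 23)/6 = 78/6 = 13; σ²_D = ((23−7)/6)² = 7.111
te_E = (2 + 4·5 + 8)/6 = 30/6 = 5; σ²_E = ((8−2)/6)² = 1.000
te_F = (1 + 4·6 + 11)/6 = 36/6 = 6; σ²_F = ((11−1)/6)² = 2.778

Forward pass:
ES_A = 0; EF_A = 4
ES_B = 0; EF_B = 13
ES_C = 4; EF_C = 4+12 = 16
ES_D = 4; EF_D = 4+13 = 17
ES_E = 16; EF_E = 16+5 = 21
ES_F = max(EF_B=13, EF_D=17, EF_E=21) = 21; EF_F = 21+6 = 27
Expected project duration μ = 27 days. Critical path: A → C → E → F.

Variance along critical path = 1.000 + 2.778 + 1.000 + 2.778 = 7.556
σ = √7.556 = 2.749 days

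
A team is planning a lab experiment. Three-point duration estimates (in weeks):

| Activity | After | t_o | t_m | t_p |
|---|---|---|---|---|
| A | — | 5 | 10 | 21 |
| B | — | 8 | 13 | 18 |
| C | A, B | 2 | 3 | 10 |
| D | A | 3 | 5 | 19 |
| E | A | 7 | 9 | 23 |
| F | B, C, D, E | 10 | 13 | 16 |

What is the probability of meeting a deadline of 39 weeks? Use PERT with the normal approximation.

0.847

te_A = (5 + 4·10 + 21)/6 = 66/6 = 11; σ²_A = ((21−5)/6)² = 7.111
te_B = (8 + 4·13 + 18)/6 = 78/6 = 13; σ²_B = ((18−8)/6)² = 2.778
te_C = (2 + 4·3 + 10)/6 = 24/6 = 4; σ²_C = ((10−2)/6)² = 1.778
te_D = (3 + 4·5 + 19)/6 = 42/6 = 7; σ²_D = ((19−3)/6)² = 7.111
te_E = (7 + 4·9 + 23)/6 = 66/6 = 11; σ²_E = ((23−7)/6)² = 7.111
te_F = (10 + 4·13 + 16)/6 = 78/6 = 13; σ²_F = ((16−10)/6)² = 1.000

Forward pass:
ES_A = 0; EF_A = 11
ES_B = 0; EF_B = 13
ES_C = max(EF_A=11, EF_B=13) = 13; EF_C = 13+4 = 17
ES_D = 11; EF_D = 11+7 = 18
ES_E = 11; EF_E = 11+11 = 22
ES_F = max(EF_B=13, EF_C=17, EF_D=18, EF_E=22) = 22; EF_F = 22+13 = 35
Expected project duration μ = 35 weeks. Critical path: A → E → F.

Variance along critical path = 7.111 + 7.111 + 1.000 = 15.222; σ = √15.222 = 3.902 weeks.
Z = (39 − 35) / 3.902 = 1.025
P(T ≤ 39) = Φ(1.025) ≈ 0.847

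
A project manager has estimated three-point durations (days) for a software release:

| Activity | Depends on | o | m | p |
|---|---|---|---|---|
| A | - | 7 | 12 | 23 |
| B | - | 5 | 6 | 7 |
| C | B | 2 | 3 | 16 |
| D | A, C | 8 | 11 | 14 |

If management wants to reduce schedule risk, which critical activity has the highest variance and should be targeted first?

te_A = (7 + 4·12 + 23)/6 = 78/6 = 13; σ²_A = ((23−7)/6)² = 7.111
te_B = (5 + 4·6 + 7)/6 = 36/6 = 6; σ²_B = ((7−5)/6)² = 0.111
te_C = (2 + 4·3 + 16)/6 = 30/6 = 5; σ²_C = ((16−2)/6)² = 5.444
te_D = (8 + 4·11 + 14)/6 = 66/6 = 11; σ²_D = ((14−8)/6)² = 1.000

Forward pass:
ES_A = 0; EF_A = 13
ES_B = 0; EF_B = 6
ES_C = 6; EF_C = 6+5 = 11
ES_D = max(EF_A=13, EF_C=11) = 13; EF_D = 13+11 = 24
Expected project duration μ = 24 days. Critical path: A → D.

Variances on critical path: σ²_A=7.111, σ²_D=1.000.
Largest is σ²_A = 7.111.

A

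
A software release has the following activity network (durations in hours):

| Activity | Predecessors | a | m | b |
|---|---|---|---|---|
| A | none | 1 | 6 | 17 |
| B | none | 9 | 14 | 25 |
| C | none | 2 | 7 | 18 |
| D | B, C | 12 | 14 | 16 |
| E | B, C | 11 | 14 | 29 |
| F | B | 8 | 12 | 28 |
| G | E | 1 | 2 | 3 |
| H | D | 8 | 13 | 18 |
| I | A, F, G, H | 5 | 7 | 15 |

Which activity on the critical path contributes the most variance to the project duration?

te_A = (1 + 4·6 + 17)/6 = 42/6 = 7; σ²_A = ((17−1)/6)² = 7.111
te_B = (9 + 4·14 + 25)/6 = 90/6 = 15; σ²_B = ((25−9)/6)² = 7.111
te_C = (2 + 4·7 + 18)/6 = 48/6 = 8; σ²_C = ((18−2)/6)² = 7.111
te_D = (12 + 4·14 + 16)/6 = 84/6 = 14; σ²_D = ((16−12)/6)² = 0.444
te_E = (11 + 4·14 + 29)/6 = 96/6 = 16; σ²_E = ((29−11)/6)² = 9.000
te_F = (8 + 4·12 + 28)/6 = 84/6 = 14; σ²_F = ((28−8)/6)² = 11.111
te_G = (1 + 4·2 + 3)/6 = 12/6 = 2; σ²_G = ((3−1)/6)² = 0.111
te_H = (8 + 4·13 + 18)/6 = 78/6 = 13; σ²_H = ((18−8)/6)² = 2.778
te_I = (5 + 4·7 + 15)/6 = 48/6 = 8; σ²_I = ((15−5)/6)² = 2.778

Forward pass:
ES_A = 0; EF_A = 7
ES_B = 0; EF_B = 15
ES_C = 0; EF_C = 8
ES_D = max(EF_B=15, EF_C=8) = 15; EF_D = 15+14 = 29
ES_E = max(EF_B=15, EF_C=8) = 15; EF_E = 15+16 = 31
ES_F = 15; EF_F = 15+14 = 29
ES_G = 31; EF_G = 31+2 = 33
ES_H = 29; EF_H = 29+13 = 42
ES_I = max(EF_A=7, EF_F=29, EF_G=33, EF_H=42) = 42; EF_I = 42+8 = 50
Expected project duration μ = 50 hours. Critical path: B → D → H → I.

Variances on critical path: σ²_B=7.111, σ²_D=0.444, σ²_H=2.778, σ²_I=2.778.
Largest is σ²_B = 7.111.

B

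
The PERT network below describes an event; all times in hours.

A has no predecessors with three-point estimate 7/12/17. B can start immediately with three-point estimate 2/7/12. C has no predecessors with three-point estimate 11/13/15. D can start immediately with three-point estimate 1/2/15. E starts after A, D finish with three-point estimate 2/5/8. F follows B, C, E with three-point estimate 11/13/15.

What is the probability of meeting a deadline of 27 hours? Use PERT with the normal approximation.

te_A = (7 + 4·12 + 17)/6 = 72/6 = 12; σ²_A = ((17−7)/6)² = 2.778
te_B = (2 + 4·7 + 12)/6 = 42/6 = 7; σ²_B = ((12−2)/6)² = 2.778
te_C = (11 + 4·13 + 15)/6 = 78/6 = 13; σ²_C = ((15−11)/6)² = 0.444
te_D = (1 + 4·2 + 15)/6 = 24/6 = 4; σ²_D = ((15−1)/6)² = 5.444
te_E = (2 + 4·5 + 8)/6 = 30/6 = 5; σ²_E = ((8−2)/6)² = 1.000
te_F = (11 + 4·13 + 15)/6 = 78/6 = 13; σ²_F = ((15−11)/6)² = 0.444

Forward pass:
ES_A = 0; EF_A = 12
ES_B = 0; EF_B = 7
ES_C = 0; EF_C = 13
ES_D = 0; EF_D = 4
ES_E = max(EF_A=12, EF_D=4) = 12; EF_E = 12+5 = 17
ES_F = max(EF_B=7, EF_C=13, EF_E=17) = 17; EF_F = 17+13 = 30
Expected project duration μ = 30 hours. Critical path: A → E → F.

Variance along critical path = 2.778 + 1.000 + 0.444 = 4.222; σ = √4.222 = 2.055 hours.
Z = (27 − 30) / 2.055 = -1.460
P(T ≤ 27) = Φ(-1.460) ≈ 0.072

0.072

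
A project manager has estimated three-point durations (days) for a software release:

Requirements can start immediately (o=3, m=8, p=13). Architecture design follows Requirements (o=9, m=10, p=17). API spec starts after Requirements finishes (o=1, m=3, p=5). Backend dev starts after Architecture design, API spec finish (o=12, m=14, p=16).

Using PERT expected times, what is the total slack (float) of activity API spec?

8 days

te_Requirements = (3 + 4·8 + 13)/6 = 48/6 = 8
te_Architecture design = (9 + 4·10 + 17)/6 = 66/6 = 11
te_API spec = (1 + 4·3 + 5)/6 = 18/6 = 3
te_Backend dev = (12 + 4·14 + 16)/6 = 84/6 = 14

Forward pass:
ES_Requirements = 0; EF_Requirements = 8
ES_Architecture design = 8; EF_Architecture design = 8+11 = 19
ES_API spec = 8; EF_API spec = 8+3 = 11
ES_Backend dev = max(EF_Architecture design=19, EF_API spec=11) = 19; EF_Backend dev = 19+14 = 33
Expected project duration μ = 33 days. Critical path: Requirements → Architecture design → Backend dev.

Backward pass:
LF_Backend dev = 33; LS_Backend dev = 33−14 = 19
LF_API spec = LS_Backend dev = 19; LS_API spec = 19−3 = 16
LF_Architecture design = LS_Backend dev = 19; LS_Architecture design = 19−11 = 8
LF_Requirements = min(LS_Architecture design=8, LS_API spec=16) = 8; LS_Requirements = 8−8 = 0
Slack_API spec = LS_API spec − ES_API spec = 16 − 8 = 8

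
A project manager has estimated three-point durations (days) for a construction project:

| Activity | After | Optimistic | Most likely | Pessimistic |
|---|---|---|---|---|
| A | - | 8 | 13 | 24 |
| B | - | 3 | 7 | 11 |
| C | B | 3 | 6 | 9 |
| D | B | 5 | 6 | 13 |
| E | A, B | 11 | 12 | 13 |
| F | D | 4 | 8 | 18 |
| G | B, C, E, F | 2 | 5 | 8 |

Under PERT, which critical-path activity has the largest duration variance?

te_A = (8 + 4·13 + 24)/6 = 84/6 = 14; σ²_A = ((24−8)/6)² = 7.111
te_B = (3 + 4·7 + 11)/6 = 42/6 = 7; σ²_B = ((11−3)/6)² = 1.778
te_C = (3 + 4·6 + 9)/6 = 36/6 = 6; σ²_C = ((9−3)/6)² = 1.000
te_D = (5 + 4·6 + 13)/6 = 42/6 = 7; σ²_D = ((13−5)/6)² = 1.778
te_E = (11 + 4·12 + 13)/6 = 72/6 = 12; σ²_E = ((13−11)/6)² = 0.111
te_F = (4 + 4·8 + 18)/6 = 54/6 = 9; σ²_F = ((18−4)/6)² = 5.444
te_G = (2 + 4·5 + 8)/6 = 30/6 = 5; σ²_G = ((8−2)/6)² = 1.000

Forward pass:
ES_A = 0; EF_A = 14
ES_B = 0; EF_B = 7
ES_C = 7; EF_C = 7+6 = 13
ES_D = 7; EF_D = 7+7 = 14
ES_E = max(EF_A=14, EF_B=7) = 14; EF_E = 14+12 = 26
ES_F = 14; EF_F = 14+9 = 23
ES_G = max(EF_B=7, EF_C=13, EF_E=26, EF_F=23) = 26; EF_G = 26+5 = 31
Expected project duration μ = 31 days. Critical path: A → E → G.

Variances on critical path: σ²_A=7.111, σ²_E=0.111, σ²_G=1.000.
Largest is σ²_A = 7.111.

A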